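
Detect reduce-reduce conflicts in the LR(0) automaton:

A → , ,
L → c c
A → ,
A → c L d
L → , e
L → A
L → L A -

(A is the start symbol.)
Augment with A' → A and build the canonical LR(0) collection (I0 = CLOSURE({[A' → . A]}), then GOTO on every symbol after a dot until no new states appear). It has 14 states:
  I0: { [A → . , ,], [A → . ,], [A → . c L d], [A' → . A] }  — shift
  I1: { [A → , . ,], [A → , .] }  — shift, reduce
  I2: { [A' → A .] }  — accept
  I3: { [A → . , ,], [A → . ,], [A → . c L d], [A → c . L d], [L → . , e], [L → . A], [L → . L A -], [L → . c c] }  — shift
  I4: { [A → , . ,], [A → , .], [L → , . e] }  — shift, reduce
  I5: { [L → A .] }  — reduce
  I6: { [A → . , ,], [A → . ,], [A → . c L d], [A → c L . d], [L → L . A -] }  — shift
  I7: { [A → . , ,], [A → . ,], [A → . c L d], [A → c . L d], [L → . , e], [L → . A], [L → . L A -], [L → . c c], [L → c . c] }  — shift
  I8: { [A → . , ,], [A → . ,], [A → . c L d], [A → c . L d], [L → . , e], [L → . A], [L → . L A -], [L → . c c], [L → c . c], [L → c c .] }  — shift, reduce
  I9: { [L → L A . -] }  — shift
  I10: { [A → c L d .] }  — reduce
  I11: { [L → L A - .] }  — reduce
  I12: { [A → , , .] }  — reduce
  I13: { [L → , e .] }  — reduce

No state contains more than one complete item.

Answer: No reduce-reduce conflicts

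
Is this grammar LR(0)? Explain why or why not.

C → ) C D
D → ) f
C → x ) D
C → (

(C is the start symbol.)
A grammar is LR(0) if no state in the canonical LR(0) collection has:
  - both a shift item (dot before a terminal) and a complete item (shift-reduce conflict), or
  - two or more complete items (reduce-reduce conflict; the accept item [C' → C .] counts as a complete item here).

Augment with C' → C and build the canonical LR(0) collection (I0 = CLOSURE({[C' → . C]}), then GOTO on every symbol after a dot until no new states appear). It has 11 states:
  I0: { [C → . (], [C → . ) C D], [C → . x ) D], [C' → . C] }  — shift
  I1: { [C → ( .] }  — reduce
  I2: { [C → ) . C D], [C → . (], [C → . ) C D], [C → . x ) D] }  — shift
  I3: { [C' → C .] }  — accept
  I4: { [C → x . ) D] }  — shift
  I5: { [C → x ) . D], [D → . ) f] }  — shift
  I6: { [D → ) . f] }  — shift
  I7: { [C → x ) D .] }  — reduce
  I8: { [D → ) f .] }  — reduce
  I9: { [C → ) C . D], [D → . ) f] }  — shift
  I10: { [C → ) C D .] }  — reduce

Every state is either a pure shift/goto state or contains exactly one complete item and nothing to shift — no conflicts. The grammar is LR(0).

Answer: Yes, the grammar is LR(0)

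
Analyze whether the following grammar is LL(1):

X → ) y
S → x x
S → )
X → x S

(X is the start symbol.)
For X:
  PREDICT(X → ')' y) = { ')' }
  PREDICT(X → x S) = { 'x' }
For S:
  PREDICT(S → x x) = { 'x' }
  PREDICT(S → ')') = { ')' }

All predict sets are disjoint. The grammar IS LL(1).

Answer: Yes, the grammar is LL(1).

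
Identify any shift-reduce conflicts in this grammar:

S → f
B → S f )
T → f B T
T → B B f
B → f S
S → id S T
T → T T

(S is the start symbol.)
Yes — I7: [S → id S T .] vs [B → . f S]; I8: [S → f .] vs [B → . f S]; I10: [B → f S .] vs [B → S . f )]; I11: [S → f .] vs [S → . f]; I15: [T → f B T .] vs [B → . f S]; I16: [T → T T .] vs [B → . f S]

A shift-reduce conflict occurs when an LR(0) state has both:
  - a complete (reduce) item [A → α .] (dot at the end), and
  - a shift item [B → β . c γ] (dot before a terminal).

Augment with S' → S and build the canonical LR(0) collection (I0 = CLOSURE({[S' → . S]}), then GOTO on every symbol after a dot until no new states appear). It has 19 states:
  I0: { [S → . f], [S → . id S T], [S' → . S] }  — shift
  I1: { [S' → S .] }  — accept
  I2: { [S → f .] }  — reduce
  I3: { [S → . f], [S → . id S T], [S → id . S T] }  — shift
  I4: { [B → . S f )], [B → . f S], [S → . f], [S → . id S T], [S → id S . T], [T → . B B f], [T → . T T], [T → . f B T] }  — shift
  I5: { [B → . S f )], [B → . f S], [S → . f], [S → . id S T], [T → B . B f] }  — shift
  I6: { [B → S . f )] }  — shift
  I7: { [B → . S f )], [B → . f S], [S → . f], [S → . id S T], [S → id S T .], [T → . B B f], [T → . T T], [T → . f B T], [T → T . T] }  — shift, reduce
  I8: { [B → . S f )], [B → . f S], [B → f . S], [S → . f], [S → . id S T], [S → f .], [T → f . B T] }  — shift, reduce
  I9: { [B → . S f )], [B → . f S], [S → . f], [S → . id S T], [T → . B B f], [T → . T T], [T → . f B T], [T → f B . T] }  — shift
  I10: { [B → S . f )], [B → f S .] }  — shift, reduce
  I11: { [B → f . S], [S → . f], [S → . id S T], [S → f .] }  — shift, reduce
  I12: { [B → f S .] }  — reduce
  I13: { [B → S f . )] }  — shift
  I14: { [B → S f ) .] }  — reduce
  I15: { [B → . S f )], [B → . f S], [S → . f], [S → . id S T], [T → . B B f], [T → . T T], [T → . f B T], [T → T . T], [T → f B T .] }  — shift, reduce
  I16: { [B → . S f )], [B → . f S], [S → . f], [S → . id S T], [T → . B B f], [T → . T T], [T → . f B T], [T → T . T], [T → T T .] }  — shift, reduce
  I17: { [T → B B . f] }  — shift
  I18: { [T → B B f .] }  — reduce

I7 contains reduce item [S → id S T .] and shift items [B → . f S], [S → . f], [S → . id S T], [T → . f B T] — shift-reduce conflict.
I8 contains reduce item [S → f .] and shift items [B → . f S], [S → . f], [S → . id S T] — shift-reduce conflict.
I10 contains reduce item [B → f S .] and shift item [B → S . f )] — shift-reduce conflict.
I11 contains reduce item [S → f .] and shift items [S → . f], [S → . id S T] — shift-reduce conflict.
I15 contains reduce item [T → f B T .] and shift items [B → . f S], [S → . f], [S → . id S T], [T → . f B T] — shift-reduce conflict.
I16 contains reduce item [T → T T .] and shift items [B → . f S], [S → . f], [S → . id S T], [T → . f B T] — shift-reduce conflict.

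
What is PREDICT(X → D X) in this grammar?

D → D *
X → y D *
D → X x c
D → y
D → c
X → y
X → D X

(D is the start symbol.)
PREDICT(X → D X) = (FIRST(RHS) \ {ε}) ∪ (FOLLOW(X) if ε ∈ FIRST(RHS), i.e. RHS ⇒* ε)
FIRST(D) = { 'c', 'y' }
FIRST(D X) = { 'c', 'y' }
ε ∉ FIRST(D X), so FOLLOW(X) is not added.
PREDICT(X → D X) = { 'c', 'y' }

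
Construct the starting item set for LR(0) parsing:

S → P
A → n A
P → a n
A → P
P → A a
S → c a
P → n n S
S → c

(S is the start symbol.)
{ [A → . P], [A → . n A], [P → . A a], [P → . a n], [P → . n n S], [S → . P], [S → . c a], [S → . c], [S' → . S] }

First, augment the grammar with S' → S
I₀ = CLOSURE({ [S' → . S] }):
  [S' → . S] has the dot before S: add [S → . P], [S → . c a], [S → . c]
  [S → . P] has the dot before P: add [P → . a n], [P → . A a], [P → . n n S]
  [P → . A a] has the dot before A: add [A → . n A], [A → . P]
No further items can be added.

I₀ = { [A → . P], [A → . n A], [P → . A a], [P → . a n], [P → . n n S], [S → . P], [S → . c a], [S → . c], [S' → . S] }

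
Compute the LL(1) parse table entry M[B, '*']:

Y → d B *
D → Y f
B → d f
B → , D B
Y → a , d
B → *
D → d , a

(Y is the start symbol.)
To find M[B, '*'], we find productions for B where '*' is in the predict set (PREDICT(N → α) = (FIRST(α) \ {ε}) ∪ (FOLLOW(N) if α ⇒* ε)).

B → d f: PREDICT = { 'd' }
B → , D B: PREDICT = { ',' }
B → *: PREDICT = { '*' }
  '*' is in predict set, so this production goes in M[B, '*']

M[B, '*'] = B → *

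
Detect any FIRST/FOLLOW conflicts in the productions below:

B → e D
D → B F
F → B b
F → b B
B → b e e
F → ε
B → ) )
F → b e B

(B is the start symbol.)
Yes. F → B b with FOLLOW(F) on { ')', 'b', 'e' }; F → b B with FOLLOW(F) on { 'b' }; F → b e B with FOLLOW(F) on { 'b' }

A FIRST/FOLLOW conflict occurs when a non-terminal N has a nullable alternative N → β (β ⇒* ε) and another alternative N → α with FIRST(α) ∩ FOLLOW(N) ≠ ∅: on such a lookahead the parser cannot decide between expanding α and letting N vanish via β.

Nullable non-terminals: F.
FIRST sets used below: FIRST(B) = { ')', 'b', 'e' }

F: nullable alternative(s) F → ε; FOLLOW(F) = { $, ')', 'b', 'e' }
  F → B b: FIRST \ {ε} = { ')', 'b', 'e' } — overlaps FOLLOW(F) on { ')', 'b', 'e' }: CONFLICT
  F → b B: FIRST \ {ε} = { 'b' } — overlaps FOLLOW(F) on { 'b' }: CONFLICT
  F → ε: FIRST \ {ε} = { } — this is the only nullable alternative, skip
  F → b e B: FIRST \ {ε} = { 'b' } — overlaps FOLLOW(F) on { 'b' }: CONFLICT

B, D have no nullable alternative, so no FIRST/FOLLOW check is needed there.

So the grammar has 3 FIRST/FOLLOW conflicts (marked CONFLICT above).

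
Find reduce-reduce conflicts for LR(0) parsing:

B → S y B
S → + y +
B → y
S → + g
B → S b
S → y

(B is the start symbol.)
Yes — I4: [B → y .] vs [S → y .]

A reduce-reduce conflict occurs when an LR(0) state has two complete items [A → α .] and [B → β .] — both call for a reduction, and with no lookahead the parser cannot choose between them.

Augment with B' → B and build the canonical LR(0) collection (I0 = CLOSURE({[B' → . B]}), then GOTO on every symbol after a dot until no new states appear). It has 11 states:
  I0: { [B → . S b], [B → . S y B], [B → . y], [B' → . B], [S → . + g], [S → . + y +], [S → . y] }  — shift
  I1: { [S → + . g], [S → + . y +] }  — shift
  I2: { [B' → B .] }  — accept
  I3: { [B → S . b], [B → S . y B] }  — shift
  I4: { [B → y .], [S → y .] }  — 2 reduces
  I5: { [B → S b .] }  — reduce
  I6: { [B → . S b], [B → . S y B], [B → . y], [B → S y . B], [S → . + g], [S → . + y +], [S → . y] }  — shift
  I7: { [B → S y B .] }  — reduce
  I8: { [S → + g .] }  — reduce
  I9: { [S → + y . +] }  — shift
  I10: { [S → + y + .] }  — reduce

I4 contains complete items [B → y .], [S → y .] — reduce-reduce conflict.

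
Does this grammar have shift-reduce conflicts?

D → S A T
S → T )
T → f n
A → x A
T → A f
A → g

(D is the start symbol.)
Augment with D' → D and build the canonical LR(0) collection (I0 = CLOSURE({[D' → . D]}), then GOTO on every symbol after a dot until no new states appear). It has 14 states:
  I0: { [A → . g], [A → . x A], [D → . S A T], [D' → . D], [S → . T )], [T → . A f], [T → . f n] }  — shift
  I1: { [T → A . f] }  — shift
  I2: { [D' → D .] }  — accept
  I3: { [A → . g], [A → . x A], [D → S . A T] }  — shift
  I4: { [S → T . )] }  — shift
  I5: { [T → f . n] }  — shift
  I6: { [A → g .] }  — reduce
  I7: { [A → . g], [A → . x A], [A → x . A] }  — shift
  I8: { [A → x A .] }  — reduce
  I9: { [T → f n .] }  — reduce
  I10: { [S → T ) .] }  — reduce
  I11: { [A → . g], [A → . x A], [D → S A . T], [T → . A f], [T → . f n] }  — shift
  I12: { [D → S A T .] }  — reduce
  I13: { [T → A f .] }  — reduce

No state contains both a complete item and a shift item.

Answer: No shift-reduce conflicts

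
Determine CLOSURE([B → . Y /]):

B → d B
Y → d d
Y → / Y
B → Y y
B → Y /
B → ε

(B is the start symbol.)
{ [B → . Y /], [Y → . / Y], [Y → . d d] }

To compute CLOSURE, for each item [A → α.Bβ] where B is a non-terminal, add [B → .γ] for all productions B → γ; repeat for the newly added items until nothing changes.

Start with: [B → . Y /]
  [B → . Y /] has the dot before Y: add [Y → . d d], [Y → . / Y]
No further items can be added.

CLOSURE = { [B → . Y /], [Y → . / Y], [Y → . d d] }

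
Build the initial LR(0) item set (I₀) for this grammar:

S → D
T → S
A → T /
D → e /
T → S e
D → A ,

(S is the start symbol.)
{ [A → . T /], [D → . A ,], [D → . e /], [S → . D], [S' → . S], [T → . S e], [T → . S] }

First, augment the grammar with S' → S
I₀ = CLOSURE({ [S' → . S] }):
  [S' → . S] has the dot before S: add [S → . D]
  [S → . D] has the dot before D: add [D → . e /], [D → . A ,]
  [D → . A ,] has the dot before A: add [A → . T /]
  [A → . T /] has the dot before T: add [T → . S], [T → . S e]
No further items can be added.

I₀ = { [A → . T /], [D → . A ,], [D → . e /], [S → . D], [S' → . S], [T → . S e], [T → . S] }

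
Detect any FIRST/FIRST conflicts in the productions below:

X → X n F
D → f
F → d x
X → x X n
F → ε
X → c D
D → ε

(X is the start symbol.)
A FIRST/FIRST conflict occurs when two productions N → α and N → β for the same non-terminal have FIRST(α) ∩ FIRST(β) ≠ ∅ (with ε ∈ FIRST of a nullable right-hand side, so two nullable alternatives also conflict).

FIRST sets of the non-terminals at (or reachable through a nullable prefix from) the front of some alternative:
  FIRST(X) = { 'c', 'x' }

Productions for X:
  X → X n F: FIRST = { 'c', 'x' }
  X → x X n: FIRST = { 'x' }
  X → c D: FIRST = { 'c' }
Productions for D:
  D → f: FIRST = { 'f' }
  D → ε: FIRST = { ε }
Productions for F:
  F → d x: FIRST = { 'd' }
  F → ε: FIRST = { ε }

Conflict for X: X → X n F and X → x X n
  Overlap: { 'x' }
Conflict for X: X → X n F and X → c D
  Overlap: { 'c' }

Answer: Yes. X → X n F / X → x X n on { 'x' }; X → X n F / X → c D on { 'c' }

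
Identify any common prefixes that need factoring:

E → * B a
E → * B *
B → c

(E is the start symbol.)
Left-factoring is needed when two productions for the same non-terminal
share a common prefix on the right-hand side.

Productions for E:
  E → * B a
  E → * B *

Found common prefix '* B' in productions for E

Answer: Yes, E has productions with common prefix '* B'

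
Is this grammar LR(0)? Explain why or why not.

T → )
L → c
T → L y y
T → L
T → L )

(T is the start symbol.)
No. Shift-reduce conflict between [T → L .] and [T → L . )]

A grammar is LR(0) if no state in the canonical LR(0) collection has:
  - both a shift item (dot before a terminal) and a complete item (shift-reduce conflict), or
  - two or more complete items (reduce-reduce conflict; the accept item [T' → T .] counts as a complete item here).

Augment with T' → T and build the canonical LR(0) collection (I0 = CLOSURE({[T' → . T]}), then GOTO on every symbol after a dot until no new states appear). It has 8 states:
  I0: { [L → . c], [T → . )], [T → . L )], [T → . L y y], [T → . L], [T' → . T] }  — shift
  I1: { [T → ) .] }  — reduce
  I2: { [T → L . )], [T → L . y y], [T → L .] }  — shift, reduce
  I3: { [T' → T .] }  — accept
  I4: { [L → c .] }  — reduce
  I5: { [T → L ) .] }  — reduce
  I6: { [T → L y . y] }  — shift
  I7: { [T → L y y .] }  — reduce

Conflict in state I2:
  Shift-reduce conflict between [T → L .] and [T → L . )]
So the grammar is NOT LR(0).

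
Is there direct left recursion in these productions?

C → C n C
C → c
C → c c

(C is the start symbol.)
C → C n C: LEFT RECURSIVE (starts with C)
C → c: starts with c
C → c c: starts with c

The grammar has direct left recursion on: C.

Answer: Yes, C is left-recursive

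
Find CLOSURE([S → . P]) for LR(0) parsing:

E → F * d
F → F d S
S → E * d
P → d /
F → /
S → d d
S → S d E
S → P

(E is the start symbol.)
To compute CLOSURE, for each item [A → α.Bβ] where B is a non-terminal, add [B → .γ] for all productions B → γ; repeat for the newly added items until nothing changes.

Start with: [S → . P]
  [S → . P] has the dot before P: add [P → . d /]
No further items can be added.

CLOSURE = { [P → . d /], [S → . P] }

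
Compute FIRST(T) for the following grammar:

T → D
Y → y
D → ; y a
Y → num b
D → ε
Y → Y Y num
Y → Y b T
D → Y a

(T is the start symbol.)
FIRST sets of the other non-terminals involved (by the same procedure, iterated to a fixed point):
  FIRST(D) = { ';', 'num', 'y', ε }

From T → D:
  - D is a non-terminal: add FIRST(D) \ {ε} = { ';', 'num', 'y' }
    D is nullable and nothing follows, so the whole right-hand side can vanish: ε ∈ FIRST(T)

Collecting: FIRST(T) = { ';', 'num', 'y', ε }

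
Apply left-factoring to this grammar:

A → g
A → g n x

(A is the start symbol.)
A → g A'
A' → ε
A' → n x

Left-factoring transforms A → αβ₁ | αβ₂ into A → αA' and A' → β₁ | β₂
(α is the longest common prefix among the alternatives). Repeat until
no nonterminal has two alternatives with a common prefix.

Round 1: A has alternatives sharing prefix 'g'. Introduce A': A → g A'
  Add: A' → ε
  Add: A' → n x

No remaining common prefixes — done.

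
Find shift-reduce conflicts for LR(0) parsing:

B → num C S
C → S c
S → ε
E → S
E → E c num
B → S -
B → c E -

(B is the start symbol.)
Yes — I0: [S → .] vs [B → . c E -]

Augment with B' → B and build the canonical LR(0) collection (I0 = CLOSURE({[B' → . B]}), then GOTO on every symbol after a dot until no new states appear). It has 15 states:
  I0: { [B → . S -], [B → . c E -], [B → . num C S], [B' → . B], [S → .] }  — shift, reduce
  I1: { [B' → B .] }  — accept
  I2: { [B → S . -] }  — shift
  I3: { [B → c . E -], [E → . E c num], [E → . S], [S → .] }  — reduce
  I4: { [B → num . C S], [C → . S c], [S → .] }  — reduce
  I5: { [B → num C . S], [S → .] }  — reduce
  I6: { [C → S . c] }  — shift
  I7: { [C → S c .] }  — reduce
  I8: { [B → num C S .] }  — reduce
  I9: { [B → c E . -], [E → E . c num] }  — shift
  I10: { [E → S .] }  — reduce
  I11: { [B → c E - .] }  — reduce
  I12: { [E → E c . num] }  — shift
  I13: { [E → E c num .] }  — reduce
  I14: { [B → S - .] }  — reduce

I0 contains reduce item [S → .] and shift items [B → . c E -], [B → . num C S] — shift-reduce conflict.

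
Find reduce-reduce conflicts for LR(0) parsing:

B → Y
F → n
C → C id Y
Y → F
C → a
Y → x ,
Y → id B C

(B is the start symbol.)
A reduce-reduce conflict occurs when an LR(0) state has two complete items [A → α .] and [B → β .] — both call for a reduction, and with no lookahead the parser cannot choose between them.

Augment with B' → B and build the canonical LR(0) collection (I0 = CLOSURE({[B' → . B]}), then GOTO on every symbol after a dot until no new states appear). It has 13 states:
  I0: { [B → . Y], [B' → . B], [F → . n], [Y → . F], [Y → . id B C], [Y → . x ,] }  — shift
  I1: { [B' → B .] }  — accept
  I2: { [Y → F .] }  — reduce
  I3: { [B → Y .] }  — reduce
  I4: { [B → . Y], [F → . n], [Y → . F], [Y → . id B C], [Y → . x ,], [Y → id . B C] }  — shift
  I5: { [F → n .] }  — reduce
  I6: { [Y → x . ,] }  — shift
  I7: { [Y → x , .] }  — reduce
  I8: { [C → . C id Y], [C → . a], [Y → id B . C] }  — shift
  I9: { [C → C . id Y], [Y → id B C .] }  — shift, reduce
  I10: { [C → a .] }  — reduce
  I11: { [C → C id . Y], [F → . n], [Y → . F], [Y → . id B C], [Y → . x ,] }  — shift
  I12: { [C → C id Y .] }  — reduce

No state contains more than one complete item.

Answer: No reduce-reduce conflicts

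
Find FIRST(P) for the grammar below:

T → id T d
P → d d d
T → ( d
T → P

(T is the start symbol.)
{ 'd' }

From P → d d d:
  - d is a terminal: add 'd' and stop

Collecting: FIRST(P) = { 'd' }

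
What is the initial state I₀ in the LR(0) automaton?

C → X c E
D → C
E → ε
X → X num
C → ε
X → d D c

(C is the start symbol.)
First, augment the grammar with C' → C
I₀ = CLOSURE({ [C' → . C] }):
  [C' → . C] has the dot before C: add [C → . X c E], [C → .]
  [C → . X c E] has the dot before X: add [X → . X num], [X → . d D c]
No further items can be added.

I₀ = { [C → . X c E], [C → .], [C' → . C], [X → . X num], [X → . d D c] }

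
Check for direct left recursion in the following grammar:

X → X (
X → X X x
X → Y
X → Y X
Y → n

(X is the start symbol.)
Yes, X is left-recursive

X → X (: LEFT RECURSIVE (starts with X)
X → X X x: LEFT RECURSIVE (starts with X)
X → Y: starts with Y
X → Y X: starts with Y
Y → n: starts with n

The grammar has direct left recursion on: X.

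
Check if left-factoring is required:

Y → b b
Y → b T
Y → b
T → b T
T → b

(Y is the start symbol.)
Left-factoring is needed when two productions for the same non-terminal
share a common prefix on the right-hand side.

Productions for Y:
  Y → b b
  Y → b T
  Y → b
Productions for T:
  T → b T
  T → b

Found common prefix 'b' in productions for Y
Found common prefix 'b' in productions for T

Answer: Yes, Y has productions with common prefix 'b'; T has productions with common prefix 'b'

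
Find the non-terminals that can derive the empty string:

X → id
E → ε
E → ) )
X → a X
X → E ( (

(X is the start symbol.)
{ 'E' }

A non-terminal is nullable if it can derive ε (the empty string): either it has an ε-production, or it has a production whose right-hand side consists entirely of nullable non-terminals.

ε-productions: E → ε
So E is immediately nullable.
No further non-terminal can be added: every production for the remaining non-terminals contains a terminal or a non-nullable non-terminal.
Nullable = { 'E' }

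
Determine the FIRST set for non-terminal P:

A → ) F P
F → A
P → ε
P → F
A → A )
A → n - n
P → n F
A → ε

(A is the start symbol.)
{ ')', 'n', ε }

To compute FIRST(P), examine every production with P on the left-hand side, reading each right-hand side left to right until a non-nullable symbol is reached.

FIRST sets of the other non-terminals involved (by the same procedure, iterated to a fixed point):
  FIRST(F) = { ')', 'n', ε }

From P → ε:
  - ε-production, so ε ∈ FIRST(P)
From P → F:
  - F is a non-terminal: add FIRST(F) \ {ε} = { ')', 'n' }
    F is nullable and nothing follows, so the whole right-hand side can vanish: ε ∈ FIRST(P)
From P → n F:
  - n is a terminal: add 'n' and stop

Collecting: FIRST(P) = { ')', 'n', ε }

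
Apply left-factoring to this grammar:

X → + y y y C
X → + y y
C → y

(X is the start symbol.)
Left-factoring transforms A → αβ₁ | αβ₂ into A → αA' and A' → β₁ | β₂
(α is the longest common prefix among the alternatives). Repeat until
no nonterminal has two alternatives with a common prefix.

Round 1: X has alternatives sharing prefix '+ y y'. Introduce X': X → + y y X'
  Add: X' → y C
  Add: X' → ε

No remaining common prefixes — done.

Resulting grammar:
X → + y y X'
X' → y C
X' → ε
C → y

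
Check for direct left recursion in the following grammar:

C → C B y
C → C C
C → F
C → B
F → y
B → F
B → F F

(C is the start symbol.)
C → C B y: LEFT RECURSIVE (starts with C)
C → C C: LEFT RECURSIVE (starts with C)
C → F: starts with F
C → B: starts with B
F → y: starts with y
B → F: starts with F
B → F F: starts with F

The grammar has direct left recursion on: C.

Answer: Yes, C is left-recursive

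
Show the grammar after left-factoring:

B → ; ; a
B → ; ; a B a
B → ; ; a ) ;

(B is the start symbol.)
Left-factoring transforms A → αβ₁ | αβ₂ into A → αA' and A' → β₁ | β₂
(α is the longest common prefix among the alternatives). Repeat until
no nonterminal has two alternatives with a common prefix.

Round 1: B has alternatives sharing prefix '; ; a'. Introduce B': B → ; ; a B'
  Add: B' → ε
  Add: B' → B a
  Add: B' → ) ;

No remaining common prefixes — done.

Resulting grammar:
B → ; ; a B'
B' → ε
B' → B a
B' → ) ;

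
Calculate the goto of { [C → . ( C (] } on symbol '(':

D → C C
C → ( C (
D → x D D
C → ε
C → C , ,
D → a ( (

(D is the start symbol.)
GOTO(I, '(') = CLOSURE({ [A → αX.β] : [A → α.Xβ] ∈ I, X = '(' })

Items with dot before '(', with the dot advanced:
  [C → . ( C (] → [C → ( . C (]
Closure of the advanced items:
  [C → ( . C (] has the dot before C: add [C → . ( C (], [C → .], [C → . C , ,]

GOTO = { [C → ( . C (], [C → . ( C (], [C → . C , ,], [C → .] }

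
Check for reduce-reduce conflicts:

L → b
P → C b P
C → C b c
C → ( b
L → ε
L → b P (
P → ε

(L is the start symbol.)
Yes — I2: [L → b .] vs [P → .]

A reduce-reduce conflict occurs when an LR(0) state has two complete items [A → α .] and [B → β .] — both call for a reduction, and with no lookahead the parser cannot choose between them.

Augment with L' → L and build the canonical LR(0) collection (I0 = CLOSURE({[L' → . L]}), then GOTO on every symbol after a dot until no new states appear). It has 11 states:
  I0: { [L → . b P (], [L → . b], [L → .], [L' → . L] }  — shift, reduce
  I1: { [L' → L .] }  — accept
  I2: { [C → . ( b], [C → . C b c], [L → b . P (], [L → b .], [P → . C b P], [P → .] }  — shift, 2 reduces
  I3: { [C → ( . b] }  — shift
  I4: { [C → C . b c], [P → C . b P] }  — shift
  I5: { [L → b P . (] }  — shift
  I6: { [L → b P ( .] }  — reduce
  I7: { [C → . ( b], [C → . C b c], [C → C b . c], [P → . C b P], [P → .], [P → C b . P] }  — shift, reduce
  I8: { [P → C b P .] }  — reduce
  I9: { [C → C b c .] }  — reduce
  I10: { [C → ( b .] }  — reduce

I2 contains complete items [L → b .], [P → .] — reduce-reduce conflict.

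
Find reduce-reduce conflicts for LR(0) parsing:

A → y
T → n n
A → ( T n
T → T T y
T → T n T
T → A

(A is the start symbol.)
A reduce-reduce conflict occurs when an LR(0) state has two complete items [A → α .] and [B → β .] — both call for a reduction, and with no lookahead the parser cannot choose between them.

Augment with A' → A and build the canonical LR(0) collection (I0 = CLOSURE({[A' → . A]}), then GOTO on every symbol after a dot until no new states appear). It has 14 states:
  I0: { [A → . ( T n], [A → . y], [A' → . A] }  — shift
  I1: { [A → ( . T n], [A → . ( T n], [A → . y], [T → . A], [T → . T T y], [T → . T n T], [T → . n n] }  — shift
  I2: { [A' → A .] }  — accept
  I3: { [A → y .] }  — reduce
  I4: { [T → A .] }  — reduce
  I5: { [A → ( T . n], [A → . ( T n], [A → . y], [T → . A], [T → . T T y], [T → . T n T], [T → . n n], [T → T . T y], [T → T . n T] }  — shift
  I6: { [T → n . n] }  — shift
  I7: { [T → n n .] }  — reduce
  I8: { [A → . ( T n], [A → . y], [T → . A], [T → . T T y], [T → . T n T], [T → . n n], [T → T . T y], [T → T . n T], [T → T T . y] }  — shift
  I9: { [A → ( T n .], [A → . ( T n], [A → . y], [T → . A], [T → . T T y], [T → . T n T], [T → . n n], [T → T n . T], [T → n . n] }  — shift, reduce
  I10: { [A → . ( T n], [A → . y], [T → . A], [T → . T T y], [T → . T n T], [T → . n n], [T → T . T y], [T → T . n T], [T → T n T .] }  — shift, reduce
  I11: { [T → n . n], [T → n n .] }  — shift, reduce
  I12: { [A → . ( T n], [A → . y], [T → . A], [T → . T T y], [T → . T n T], [T → . n n], [T → T n . T], [T → n . n] }  — shift
  I13: { [A → y .], [T → T T y .] }  — 2 reduces

I13 contains complete items [A → y .], [T → T T y .] — reduce-reduce conflict.

Answer: Yes — I13: [A → y .] vs [T → T T y .]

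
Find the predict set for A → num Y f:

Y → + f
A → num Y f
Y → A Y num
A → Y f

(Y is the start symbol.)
PREDICT(A → num Y f) = (FIRST(RHS) \ {ε}) ∪ (FOLLOW(A) if ε ∈ FIRST(RHS), i.e. RHS ⇒* ε)
FIRST(num Y f) = { 'num' }
ε ∉ FIRST(num Y f), so FOLLOW(A) is not added.
PREDICT(A → num Y f) = { 'num' }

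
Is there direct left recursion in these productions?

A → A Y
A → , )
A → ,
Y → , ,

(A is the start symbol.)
Yes, A is left-recursive

Direct left recursion occurs when N → N α for some non-terminal N (the right-hand side begins with the left-hand side itself).

A → A Y: LEFT RECURSIVE (starts with A)
A → , ): starts with ','
A → ,: starts with ','
Y → , ,: starts with ','

The grammar has direct left recursion on: A.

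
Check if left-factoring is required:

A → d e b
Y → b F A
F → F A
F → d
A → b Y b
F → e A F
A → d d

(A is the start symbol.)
Left-factoring is needed when two productions for the same non-terminal
share a common prefix on the right-hand side.

Productions for A:
  A → d e b
  A → b Y b
  A → d d
Productions for F:
  F → F A
  F → d
  F → e A F

Found common prefix 'd' in productions for A

Answer: Yes, A has productions with common prefix 'd'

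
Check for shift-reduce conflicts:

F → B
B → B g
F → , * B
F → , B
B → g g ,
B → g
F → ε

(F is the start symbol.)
Augment with F' → F and build the canonical LR(0) collection (I0 = CLOSURE({[F' → . F]}), then GOTO on every symbol after a dot until no new states appear). It has 11 states:
  I0: { [B → . B g], [B → . g g ,], [B → . g], [F → . , * B], [F → . , B], [F → . B], [F → .], [F' → . F] }  — shift, reduce
  I1: { [B → . B g], [B → . g g ,], [B → . g], [F → , . * B], [F → , . B] }  — shift
  I2: { [B → B . g], [F → B .] }  — shift, reduce
  I3: { [F' → F .] }  — accept
  I4: { [B → g . g ,], [B → g .] }  — shift, reduce
  I5: { [B → g g . ,] }  — shift
  I6: { [B → g g , .] }  — reduce
  I7: { [B → B g .] }  — reduce
  I8: { [B → . B g], [B → . g g ,], [B → . g], [F → , * . B] }  — shift
  I9: { [B → B . g], [F → , B .] }  — shift, reduce
  I10: { [B → B . g], [F → , * B .] }  — shift, reduce

I0 contains reduce item [F → .] and shift items [B → . g], [B → . g g ,], [F → . , * B], [F → . , B] — shift-reduce conflict.
I2 contains reduce item [F → B .] and shift item [B → B . g] — shift-reduce conflict.
I4 contains reduce item [B → g .] and shift item [B → g . g ,] — shift-reduce conflict.
I9 contains reduce item [F → , B .] and shift item [B → B . g] — shift-reduce conflict.
I10 contains reduce item [F → , * B .] and shift item [B → B . g] — shift-reduce conflict.

Answer: Yes — I0: [F → .] vs [B → . g]; I2: [F → B .] vs [B → B . g]; I4: [B → g .] vs [B → g . g ,]; I9: [F → , B .] vs [B → B . g]; I10: [F → , * B .] vs [B → B . g]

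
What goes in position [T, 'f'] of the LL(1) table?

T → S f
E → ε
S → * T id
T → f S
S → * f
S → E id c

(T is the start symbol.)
To find M[T, 'f'], we find productions for T where 'f' is in the predict set (PREDICT(N → α) = (FIRST(α) \ {ε}) ∪ (FOLLOW(N) if α ⇒* ε)).

Relevant sets:
  FIRST(S) = { '*', 'id' }

T → S f: PREDICT = { '*', 'id' }
T → f S: PREDICT = { 'f' }
  'f' is in predict set, so this production goes in M[T, 'f']

M[T, 'f'] = T → f S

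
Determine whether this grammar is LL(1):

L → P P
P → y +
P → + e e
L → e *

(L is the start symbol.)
Yes, the grammar is LL(1).

A grammar is LL(1) if for each non-terminal N with multiple productions, the predict sets of those productions are pairwise disjoint, where PREDICT(N → α) = (FIRST(α) \ {ε}) ∪ (FOLLOW(N) if α ⇒* ε).

Relevant sets:
  FIRST(P) = { '+', 'y' }

For L:
  PREDICT(L → P P) = { '+', 'y' }
  PREDICT(L → e '*') = { 'e' }
For P:
  PREDICT(P → y '+') = { 'y' }
  PREDICT(P → '+' e e) = { '+' }

All predict sets are disjoint. The grammar IS LL(1).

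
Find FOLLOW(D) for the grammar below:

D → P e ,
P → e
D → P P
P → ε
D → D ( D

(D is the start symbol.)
To compute FOLLOW(D), find every occurrence of D on a right-hand side N → α D β: add FIRST(β) \ {ε}, and if β is empty or nullable also add FOLLOW(N). Iterate to a fixed point.

D is the start symbol, so $ ∈ FOLLOW(D).
In D → D ( D: D is followed by '(' D, add FIRST('(' D) \ {ε} = { '(' }
In D → D ( D: D is at the end; this adds FOLLOW(D) to itself — nothing new

Taking the union: FOLLOW(D) = { $, '(' }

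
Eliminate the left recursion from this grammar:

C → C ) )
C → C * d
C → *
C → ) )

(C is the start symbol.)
C → * C'
C → ) ) C'
C' → ) ) C'
C' → * d C'
C' → ε

C is directly left-recursive. The standard transformation for
  A → A α₁ | ... | A α_m | β₁ | ... | β_n
is
  A  → β₁ A' | ... | β_n A'
  A' → α₁ A' | ... | α_m A' | ε

C → * becomes C → * C'
C → ) ) becomes C → ) ) C'
C → C ) ) becomes C' → ) ) C'
C → C * d becomes C' → * d C'
Add C' → ε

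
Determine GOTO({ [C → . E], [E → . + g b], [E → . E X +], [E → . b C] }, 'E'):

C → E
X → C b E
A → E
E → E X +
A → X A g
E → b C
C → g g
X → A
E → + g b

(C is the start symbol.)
GOTO(I, 'E') = CLOSURE({ [A → αX.β] : [A → α.Xβ] ∈ I, X = 'E' })

Items with dot before 'E', with the dot advanced:
  [C → . E] → [C → E .]
  [E → . E X +] → [E → E . X +]
Closure of the advanced items:
  [E → E . X +] has the dot before X: add [X → . C b E], [X → . A]
  [X → . C b E] has the dot before C: add [C → . E], [C → . g g]
  [X → . A] has the dot before A: add [A → . E], [A → . X A g]
  [C → . E] has the dot before E: add [E → . E X +], [E → . b C], [E → . + g b]

GOTO = { [A → . E], [A → . X A g], [C → . E], [C → . g g], [C → E .], [E → . + g b], [E → . E X +], [E → . b C], [E → E . X +], [X → . A], [X → . C b E] }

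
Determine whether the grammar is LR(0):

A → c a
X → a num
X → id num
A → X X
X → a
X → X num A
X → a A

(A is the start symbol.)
Augment with A' → A and build the canonical LR(0) collection (I0 = CLOSURE({[A' → . A]}), then GOTO on every symbol after a dot until no new states appear). It has 13 states:
  I0: { [A → . X X], [A → . c a], [A' → . A], [X → . X num A], [X → . a A], [X → . a num], [X → . a], [X → . id num] }  — shift
  I1: { [A' → A .] }  — accept
  I2: { [A → X . X], [X → . X num A], [X → . a A], [X → . a num], [X → . a], [X → . id num], [X → X . num A] }  — shift
  I3: { [A → . X X], [A → . c a], [X → . X num A], [X → . a A], [X → . a num], [X → . a], [X → . id num], [X → a . A], [X → a . num], [X → a .] }  — shift, reduce
  I4: { [A → c . a] }  — shift
  I5: { [X → id . num] }  — shift
  I6: { [X → id num .] }  — reduce
  I7: { [A → c a .] }  — reduce
  I8: { [X → a A .] }  — reduce
  I9: { [X → a num .] }  — reduce
  I10: { [A → X X .], [X → X . num A] }  — shift, reduce
  I11: { [A → . X X], [A → . c a], [X → . X num A], [X → . a A], [X → . a num], [X → . a], [X → . id num], [X → X num . A] }  — shift
  I12: { [X → X num A .] }  — reduce

Conflict in state I3:
  Shift-reduce conflict between [X → a .] and [A → . c a]
So the grammar is NOT LR(0).

Answer: No. Shift-reduce conflict between [X → a .] and [A → . c a]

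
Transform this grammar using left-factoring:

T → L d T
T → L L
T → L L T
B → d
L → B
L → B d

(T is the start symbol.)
T → L T'
T' → d T
T' → L T''
T'' → ε
T'' → T
B → d
L → B L'
L' → ε
L' → d

Left-factoring transforms A → αβ₁ | αβ₂ into A → αA' and A' → β₁ | β₂
(α is the longest common prefix among the alternatives). Repeat until
no nonterminal has two alternatives with a common prefix.

Round 1: T has alternatives sharing prefix 'L'. Introduce T': T → L T'
  Add: T' → d T
  Add: T' → L
  Add: T' → L T

Round 2: T' has alternatives sharing prefix 'L'. Introduce T'': T' → L T''
  Add: T'' → ε
  Add: T'' → T

Round 3: L has alternatives sharing prefix 'B'. Introduce L': L → B L'
  Add: L' → ε
  Add: L' → d

No remaining common prefixes — done.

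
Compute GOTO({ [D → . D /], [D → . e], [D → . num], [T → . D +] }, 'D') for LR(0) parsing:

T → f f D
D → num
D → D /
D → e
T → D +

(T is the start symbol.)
GOTO(I, 'D') = CLOSURE({ [A → αX.β] : [A → α.Xβ] ∈ I, X = 'D' })

Items with dot before 'D', with the dot advanced:
  [D → . D /] → [D → D . /]
  [T → . D +] → [T → D . +]
Closure adds nothing (no advanced item has the dot before a non-terminal).

GOTO = { [D → D . /], [T → D . +] }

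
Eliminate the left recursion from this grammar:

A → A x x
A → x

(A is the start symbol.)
A is directly left-recursive. The standard transformation for
  A → A α₁ | ... | A α_m | β₁ | ... | β_n
is
  A  → β₁ A' | ... | β_n A'
  A' → α₁ A' | ... | α_m A' | ε

A → x becomes A → x A'
A → A x x becomes A' → x x A'
Add A' → ε

Resulting grammar:
A → x A'
A' → x x A'
A' → ε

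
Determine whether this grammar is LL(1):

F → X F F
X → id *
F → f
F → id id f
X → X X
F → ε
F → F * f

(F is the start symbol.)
No. Predict set conflict for F: { 'id' }

Relevant sets:
  FIRST(X) = { 'id' }
  FIRST(F) = { '*', 'f', 'id', ε }
  FOLLOW(F) = { $, '*', 'f', 'id' }

For F:
  PREDICT(F → X F F) = { 'id' }
  PREDICT(F → f) = { 'f' }
  PREDICT(F → id id f) = { 'id' }
  PREDICT(F → ε) = { $, '*', 'f', 'id' }
  PREDICT(F → F '*' f) = { '*', 'f', 'id' }
For X:
  PREDICT(X → id '*') = { 'id' }
  PREDICT(X → X X) = { 'id' }

Conflict found: Predict set conflict for F: { 'id' }
The grammar is NOT LL(1).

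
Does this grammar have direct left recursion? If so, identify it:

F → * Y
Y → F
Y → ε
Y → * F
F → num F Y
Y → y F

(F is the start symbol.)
Direct left recursion occurs when N → N α for some non-terminal N (the right-hand side begins with the left-hand side itself).

F → * Y: starts with '*'
Y → F: starts with F
Y → ε: starts with ε
Y → * F: starts with '*'
F → num F Y: starts with num
Y → y F: starts with y

No direct left recursion found.

Answer: No direct left recursion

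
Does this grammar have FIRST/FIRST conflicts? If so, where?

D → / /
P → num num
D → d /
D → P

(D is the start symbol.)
FIRST sets of the non-terminals at (or reachable through a nullable prefix from) the front of some alternative:
  FIRST(P) = { 'num' }

Productions for D:
  D → / /: FIRST = { '/' }
  D → d /: FIRST = { 'd' }
  D → P: FIRST = { 'num' }
P has only one production, so no FIRST/FIRST conflict is possible there.

All alternatives of each non-terminal have pairwise disjoint FIRST sets.

Answer: No FIRST/FIRST conflicts.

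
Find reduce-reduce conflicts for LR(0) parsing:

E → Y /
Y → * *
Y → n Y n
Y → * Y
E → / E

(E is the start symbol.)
No reduce-reduce conflicts

A reduce-reduce conflict occurs when an LR(0) state has two complete items [A → α .] and [B → β .] — both call for a reduction, and with no lookahead the parser cannot choose between them.

Augment with E' → E and build the canonical LR(0) collection (I0 = CLOSURE({[E' → . E]}), then GOTO on every symbol after a dot until no new states appear). It has 12 states:
  I0: { [E → . / E], [E → . Y /], [E' → . E], [Y → . * *], [Y → . * Y], [Y → . n Y n] }  — shift
  I1: { [Y → * . *], [Y → * . Y], [Y → . * *], [Y → . * Y], [Y → . n Y n] }  — shift
  I2: { [E → . / E], [E → . Y /], [E → / . E], [Y → . * *], [Y → . * Y], [Y → . n Y n] }  — shift
  I3: { [E' → E .] }  — accept
  I4: { [E → Y . /] }  — shift
  I5: { [Y → . * *], [Y → . * Y], [Y → . n Y n], [Y → n . Y n] }  — shift
  I6: { [Y → n Y . n] }  — shift
  I7: { [Y → n Y n .] }  — reduce
  I8: { [E → Y / .] }  — reduce
  I9: { [E → / E .] }  — reduce
  I10: { [Y → * * .], [Y → * . *], [Y → * . Y], [Y → . * *], [Y → . * Y], [Y → . n Y n] }  — shift, reduce
  I11: { [Y → * Y .] }  — reduce

No state contains more than one complete item.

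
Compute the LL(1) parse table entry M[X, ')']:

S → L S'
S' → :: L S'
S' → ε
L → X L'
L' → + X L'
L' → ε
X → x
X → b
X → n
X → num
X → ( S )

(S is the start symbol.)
To find M[X, ')'], we find productions for X where ')' is in the predict set (PREDICT(N → α) = (FIRST(α) \ {ε}) ∪ (FOLLOW(N) if α ⇒* ε)).

X → x: PREDICT = { 'x' }
X → b: PREDICT = { 'b' }
X → n: PREDICT = { 'n' }
X → num: PREDICT = { 'num' }
X → ( S ): PREDICT = { '(' }

M[X, ')'] is empty (no production applies)

Answer: Empty (error entry)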